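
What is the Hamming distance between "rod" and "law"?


Comparing character by character (same length = 3):
  Pos 0: 'r' vs 'l' !=
  Pos 1: 'o' vs 'a' !=
  Pos 2: 'd' vs 'w' !=
Hamming distance = 3


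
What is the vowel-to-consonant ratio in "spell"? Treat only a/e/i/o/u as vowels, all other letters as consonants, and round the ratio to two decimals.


Word: "spell"
Vowels (a,e,i,o,u): 1
Consonants: 4
Ratio = 1/4
= 0.25


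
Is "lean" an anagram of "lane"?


Word 1: "lane" → sorted: aeln
Word 2: "lean" → sorted: aeln
Same letters? aeln == aeln
Anagram = Yes


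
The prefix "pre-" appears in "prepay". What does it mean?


Prefix: pre-
Example: prepay (pre- + pay)
Meaning = before


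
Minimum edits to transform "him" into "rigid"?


Word 1: "him" (length 3)
Word 2: "rigid" (length 5)
One optimal edit sequence (insert/delete/substitute each cost 1):
  1. insert 'r'  (+1)
  2. insert 'i'  (+1)
  3. substitute 'h' -> 'g'  (+1)
  4. keep 'i'
  5. substitute 'm' -> 'd'  (+1)
Total edit operations: 4
Edit distance = 4


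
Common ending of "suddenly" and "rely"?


Word 1: "suddenly"
Word 2: "rely"
Comparing from end:
  Pos -1: 'y' == 'y'
  Pos -2: 'l' == 'l'
  Pos -3: 'n' != 'e' (stop)
LCS = "ly" (length 2)


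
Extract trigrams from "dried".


Word: "dried" (length 5)
Number of trigrams = 5 - 3 + 1 = 3
  Position 0: "dri"
  Position 1: "rie"
  Position 2: "ied"
Trigrams = "dri", "rie", "ied"


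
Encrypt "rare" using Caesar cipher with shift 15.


Word: "rare"
Shift: 15
Each letter → (letter + shift) mod 26:
  'r' (17) + 15 = 6 → 'g'
  'a' (0) + 15 = 15 → 'p'
  'r' (17) + 15 = 6 → 'g'
  'e' (4) + 15 = 19 → 't'
Result = "gpgt"


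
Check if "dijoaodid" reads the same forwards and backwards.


Word: "dijoaodid"
Reversed: "didoaojid"
Forward == Backward? dijoaodid != didoaojid
Palindrome = No


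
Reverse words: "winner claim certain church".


Original: "winner claim certain church"
Words (1..n): winner | claim | certain | church
Reversed (n..1): church | certain | claim | winner
Result = "church certain claim winner"


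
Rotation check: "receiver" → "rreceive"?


Word: "receiver", Candidate: "rreceive"
Method: check if candidate is substring of word+word
"receiverreceiver" contains "rreceive"? Yes
Is rotation = Yes


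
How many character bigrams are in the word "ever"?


Word: "ever" (length 4)
Number of 2-grams = length - 2 + 1 = 4 - 2 + 1
= 3


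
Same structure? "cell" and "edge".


Pattern of "cell": [0, 1, 2, 2]
Pattern of "edge": [0, 1, 2, 0]
Patterns do not match
Same pattern = No


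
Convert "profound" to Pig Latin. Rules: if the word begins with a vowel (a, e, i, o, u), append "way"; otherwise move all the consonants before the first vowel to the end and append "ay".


Word: "profound"
Starts with consonant(s) → move to end, add 'ay'
Consonant cluster: "pr"
Pig Latin = "ofoundpray"


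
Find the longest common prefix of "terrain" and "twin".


Word 1: "terrain"
Word 2: "twin"
Comparing from start:
  Pos 0: 't' == 't'
  Pos 1: 'e' != 'w' (stop)
LCP = "t" (length 1)


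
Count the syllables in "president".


Word: "president"
Syllable breakdown: pres-i-dent
Counting: 3 parts
= 3 syllables


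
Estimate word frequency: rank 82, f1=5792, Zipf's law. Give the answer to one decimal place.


Zipf's law: f(r) = f(1) / r
f(1) = 5792
f(82) = 5792 / 82
= 70.6 occurrences


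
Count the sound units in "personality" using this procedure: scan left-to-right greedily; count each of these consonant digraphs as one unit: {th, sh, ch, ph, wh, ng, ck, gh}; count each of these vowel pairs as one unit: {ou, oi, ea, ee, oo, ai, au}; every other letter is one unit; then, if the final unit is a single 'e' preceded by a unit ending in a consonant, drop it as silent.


Word: "personality" (11 letters)
Left-to-right scan:
  [1] 'p' (letter)
  [2] 'e' (letter)
  [3] 'r' (letter)
  [4] 's' (letter)
  [5] 'o' (letter)
  [6] 'n' (letter)
  [7] 'a' (letter)
  [8] 'l' (letter)
  [9] 'i' (letter)
  [10] 't' (letter)
  [11] 'y' (letter)
Units from scan: 11
Sound units = 11 units


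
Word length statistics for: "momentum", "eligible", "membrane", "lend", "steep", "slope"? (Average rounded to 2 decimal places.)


Lengths: "momentum"=8, "eligible"=8, "membrane"=8, "lend"=4, "steep"=5, "slope"=5
Sum = 38, Count = 6
Average = 38/6 = 6.33
= avg=6.33, min=4, max=8


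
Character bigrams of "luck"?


Word: "luck" (length 4)
Number of bigrams = 4 - 2 + 1 = 3
  Position 0: "lu"
  Position 1: "uc"
  Position 2: "ck"
Bigrams = "lu", "uc", "ck"


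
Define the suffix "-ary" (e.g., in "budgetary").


Suffix: -ary
Example: budgetary (budget + -ary)
Meaning = relating to


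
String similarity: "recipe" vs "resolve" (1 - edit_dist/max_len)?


Word 1: "recipe" (length 6)
Word 2: "resolve" (length 7)
One optimal edit sequence:
  1. keep 'r'
  2. keep 'e'
  3. insert 's'  (+1)
  4. substitute 'c' -> 'o'  (+1)
  5. substitute 'i' -> 'l'  (+1)
  6. substitute 'p' -> 'v'  (+1)
  7. keep 'e'
Edit distance = 4
Max length = max(6, 7) = 7
Similarity = 1 - 4/7
= 0.4286


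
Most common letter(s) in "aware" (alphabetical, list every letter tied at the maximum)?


Word: "aware"
Letter counts:
  'a': 2
  'e': 1
  'r': 1
  'w': 1
Maximum count = 2
Most frequent = 'a' (2 times each)


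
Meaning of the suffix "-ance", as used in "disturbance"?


Suffix: -ance
Example: disturbance = disturb + -ance
Meaning = state of


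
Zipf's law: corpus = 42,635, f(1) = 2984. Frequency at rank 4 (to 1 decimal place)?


Zipf's law: f(r) = f(1) / r
f(1) = 2984
f(4) = 2984 / 4
= 746.0 occurrences


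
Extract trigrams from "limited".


Word: "limited" (length 7)
Number of trigrams = 7 - 3 + 1 = 5
  Position 0: "lim"
  Position 1: "imi"
  Position 2: "mit"
  Position 3: "ite"
  Position 4: "ted"
Trigrams = "lim", "imi", "mit", "ite", "ted"


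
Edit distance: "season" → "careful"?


Word 1: "season" (length 6)
Word 2: "careful" (length 7)
One optimal edit sequence (insert/delete/substitute each cost 1):
  1. insert 'c'  (+1)
  2. substitute 's' -> 'a'  (+1)
  3. substitute 'e' -> 'r'  (+1)
  4. substitute 'a' -> 'e'  (+1)
  5. substitute 's' -> 'f'  (+1)
  6. substitute 'o' -> 'u'  (+1)
  7. substitute 'n' -> 'l'  (+1)
Total edit operations: 7
Edit distance = 7


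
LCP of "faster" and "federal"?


Word 1: "faster"
Word 2: "federal"
Comparing from start:
  Pos 0: 'f' == 'f'
  Pos 1: 'a' != 'e' (stop)
LCP = "f" (length 1)


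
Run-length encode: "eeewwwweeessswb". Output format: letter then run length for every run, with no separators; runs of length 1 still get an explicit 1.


String: "eeewwwweeessswb"
Scanning for consecutive runs:
  'e' x 3
  'w' x 4
  'e' x 3
  's' x 3
  'w' x 1
  'b' x 1
RLE = "e3w4e3s3w1b1"


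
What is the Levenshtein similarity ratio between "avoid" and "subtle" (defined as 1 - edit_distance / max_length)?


Word 1: "avoid" (length 5)
Word 2: "subtle" (length 6)
One optimal edit sequence:
  1. insert 's'  (+1)
  2. substitute 'a' -> 'u'  (+1)
  3. substitute 'v' -> 'b'  (+1)
  4. substitute 'o' -> 't'  (+1)
  5. substitute 'i' -> 'l'  (+1)
  6. substitute 'd' -> 'e'  (+1)
Edit distance = 6
Max length = max(5, 6) = 6
Similarity = 1 - 6/6
= 0.0000


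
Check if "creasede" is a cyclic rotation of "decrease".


Word: "decrease", Candidate: "creasede"
Method: check if candidate is substring of word+word
"decreasedecrease" contains "creasede"? Yes
Is rotation = Yes


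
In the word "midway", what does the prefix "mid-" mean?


Prefix: mid-
Example: midway = mid- + way
Meaning = middle


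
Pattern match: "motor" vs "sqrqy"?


Pattern of "motor": [0, 1, 2, 1, 3]
Pattern of "sqrqy": [0, 1, 2, 1, 3]
Patterns match
Same pattern = Yes


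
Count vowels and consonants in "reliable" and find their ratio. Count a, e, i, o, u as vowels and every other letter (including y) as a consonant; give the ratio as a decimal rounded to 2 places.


Word: "reliable"
Vowels (a,e,i,o,u): 4
Consonants: 4
Ratio = 4/4
= 1.00


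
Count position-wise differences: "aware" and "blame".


Comparing character by character (same length = 5):
  Pos 0: 'a' vs 'b' !=
  Pos 1: 'w' vs 'l' !=
  Pos 2: 'a' vs 'a' =
  Pos 3: 'r' vs 'm' !=
  Pos 4: 'e' vs 'e' =
Hamming distance = 3


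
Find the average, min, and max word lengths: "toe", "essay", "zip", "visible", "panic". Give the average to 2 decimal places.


Lengths: "toe"=3, "essay"=5, "zip"=3, "visible"=7, "panic"=5
Sum = 23, Count = 5
Average = 23/5 = 4.60
= avg=4.60, min=3, max=7


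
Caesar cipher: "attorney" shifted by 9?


Word: "attorney"
Shift: 9
Each letter → (letter + shift) mod 26:
  'a' (0) + 9 = 9 → 'j'
  't' (19) + 9 = 2 → 'c'
  't' (19) + 9 = 2 → 'c'
  'o' (14) + 9 = 23 → 'x'
  'r' (17) + 9 = 0 → 'a'
  'n' (13) + 9 = 22 → 'w'
  'e' (4) + 9 = 13 → 'n'
  'y' (24) + 9 = 7 → 'h'
Result = "jccxawnh"


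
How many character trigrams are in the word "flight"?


Word: "flight" (length 6)
Number of 3-grams = length - 3 + 1 = 6 - 3 + 1
= 4


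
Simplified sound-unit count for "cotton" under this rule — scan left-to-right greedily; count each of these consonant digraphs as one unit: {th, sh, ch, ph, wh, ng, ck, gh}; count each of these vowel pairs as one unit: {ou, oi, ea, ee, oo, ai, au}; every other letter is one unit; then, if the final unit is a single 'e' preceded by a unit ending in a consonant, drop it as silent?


Word: "cotton" (6 letters)
Left-to-right scan:
  (1) 'c' (letter)
  (2) 'o' (letter)
  (3) 't' (letter)
  (4) 't' (letter)
  (5) 'o' (letter)
  (6) 'n' (letter)
Units from scan: 6
Sound units = 6 units


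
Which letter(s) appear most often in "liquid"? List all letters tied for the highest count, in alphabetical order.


Word: "liquid"
Letter counts:
  'd': 1
  'i': 2
  'l': 1
  'q': 1
  'u': 1
Maximum count = 2
Most frequent = 'i' (2 times each)


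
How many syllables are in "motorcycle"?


Word: "motorcycle"
Syllable breakdown: mo-tor-cy-cle
Counting: 4 parts
= 4 syllables


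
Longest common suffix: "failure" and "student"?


Word 1: "failure"
Word 2: "student"
Comparing from end:
  Pos -1: 'e' != 't' (stop)
LCS = "" (length 0)


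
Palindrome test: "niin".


Word: "niin"
Reversed: "niin"
Forward == Backward? niin == niin
Palindrome = Yes


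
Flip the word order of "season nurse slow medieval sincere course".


Original: "season nurse slow medieval sincere course"
Words (1..n): season | nurse | slow | medieval | sincere | course
Reversed (n..1): course | sincere | medieval | slow | nurse | season
Result = "course sincere medieval slow nurse season"


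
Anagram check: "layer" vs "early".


Word 1: "layer" → sorted: aelry
Word 2: "early" → sorted: aelry
Same letters? aelry == aelry
Anagram = Yes


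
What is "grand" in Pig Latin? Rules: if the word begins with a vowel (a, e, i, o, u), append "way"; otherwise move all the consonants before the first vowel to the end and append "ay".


Word: "grand"
Starts with consonant(s) → move to end, add 'ay'
Consonant cluster: "gr"
Pig Latin = "andgray"


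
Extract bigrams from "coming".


Word: "coming" (length 6)
Number of bigrams = 6 - 2 + 1 = 5
  Position 0: "co"
  Position 1: "om"
  Position 2: "mi"
  Position 3: "in"
  Position 4: "ng"
Bigrams = "co", "om", "mi", "in", "ng"


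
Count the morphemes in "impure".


Word: "impure"
Morphemes: im- / pure
Each morpheme carries meaning
= 2 morphemes


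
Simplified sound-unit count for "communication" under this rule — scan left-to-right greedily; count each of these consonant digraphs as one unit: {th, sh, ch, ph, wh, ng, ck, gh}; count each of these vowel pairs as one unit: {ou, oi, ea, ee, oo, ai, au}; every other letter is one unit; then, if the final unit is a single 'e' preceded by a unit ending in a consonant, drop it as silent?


Word: "communication" (13 letters)
Left-to-right scan:
  (1) 'c' (letter)
  (2) 'o' (letter)
  (3) 'm' (letter)
  (4) 'm' (letter)
  (5) 'u' (letter)
  (6) 'n' (letter)
  (7) 'i' (letter)
  (8) 'c' (letter)
  (9) 'a' (letter)
  (10) 't' (letter)
  (11) 'i' (letter)
  (12) 'o' (letter)
  (13) 'n' (letter)
Units from scan: 13
Sound units = 13 units


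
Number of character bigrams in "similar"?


Word: "similar" (length 7)
Number of 2-grams = length - 2 + 1 = 7 - 2 + 1
= 6


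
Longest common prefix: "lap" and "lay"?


Word 1: "lap"
Word 2: "lay"
Comparing from start:
  Pos 0: 'l' == 'l'
  Pos 1: 'a' == 'a'
  Pos 2: 'p' != 'y' (stop)
LCP = "la" (length 2)


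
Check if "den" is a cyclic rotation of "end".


Word: "end", Candidate: "den"
Method: check if candidate is substring of word+word
"endend" contains "den"? Yes
Is rotation = Yes


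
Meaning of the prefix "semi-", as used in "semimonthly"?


Prefix: semi-
As in: semimonthly -> semi- + monthly
Meaning = half


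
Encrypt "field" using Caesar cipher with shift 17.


Word: "field"
Shift: 17
Each letter → (letter + shift) mod 26:
  'f' (5) + 17 = 22 → 'w'
  'i' (8) + 17 = 25 → 'z'
  'e' (4) + 17 = 21 → 'v'
  'l' (11) + 17 = 2 → 'c'
  'd' (3) + 17 = 20 → 'u'
Result = "wzvcu"


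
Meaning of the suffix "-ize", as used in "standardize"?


Suffix: -ize
As in: standardize -> standard + -ize
Meaning = to make


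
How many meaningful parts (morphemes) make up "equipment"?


Word: "equipment"
Morphemes: equip | -ment
Each morpheme carries meaning
= 2 morphemes


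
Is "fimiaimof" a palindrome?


Word: "fimiaimof"
Reversed: "fomiaimif"
Forward == Backward? fimiaimof != fomiaimif
Palindrome = No


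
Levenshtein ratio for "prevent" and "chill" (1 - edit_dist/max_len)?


Word 1: "prevent" (length 7)
Word 2: "chill" (length 5)
One optimal edit sequence:
  1. delete 'p'  (+1)
  2. delete 'r'  (+1)
  3. substitute 'e' -> 'c'  (+1)
  4. substitute 'v' -> 'h'  (+1)
  5. substitute 'e' -> 'i'  (+1)
  6. substitute 'n' -> 'l'  (+1)
  7. substitute 't' -> 'l'  (+1)
Edit distance = 7
Max length = max(7, 5) = 7
Similarity = 1 - 7/7
= 0.0000


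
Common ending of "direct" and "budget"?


Word 1: "direct"
Word 2: "budget"
Comparing from end:
  Pos -1: 't' == 't'
  Pos -2: 'c' != 'e' (stop)
LCS = "t" (length 1)


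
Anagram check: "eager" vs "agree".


Word 1: "eager" → sorted: aeegr
Word 2: "agree" → sorted: aeegr
Same letters? aeegr == aeegr
Anagram = Yes


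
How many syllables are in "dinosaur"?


Word: "dinosaur"
Syllable breakdown: di · no · saur
Counting: 3 parts
= 3 syllables


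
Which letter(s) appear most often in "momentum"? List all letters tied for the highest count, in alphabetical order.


Word: "momentum"
Letter counts:
  'e': 1
  'm': 3
  'n': 1
  'o': 1
  't': 1
  'u': 1
Maximum count = 3
Most frequent = 'm' (3 times each)


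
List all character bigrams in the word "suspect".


Word: "suspect" (length 7)
Number of bigrams = 7 - 2 + 1 = 6
  Position 0: "su"
  Position 1: "us"
  Position 2: "sp"
  Position 3: "pe"
  Position 4: "ec"
  Position 5: "ct"
Bigrams = "su", "us", "sp", "pe", "ec", "ct"


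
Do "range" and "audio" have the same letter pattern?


Pattern of "range": [0, 1, 2, 3, 4]
Pattern of "audio": [0, 1, 2, 3, 4]
Patterns match
Same pattern = Yes


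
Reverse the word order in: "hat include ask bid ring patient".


Original: "hat include ask bid ring patient"
Words (1..n): hat | include | ask | bid | ring | patient
Reversed (n..1): patient | ring | bid | ask | include | hat
Result = "patient ring bid ask include hat"


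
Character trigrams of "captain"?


Word: "captain" (length 7)
Number of trigrams = 7 - 3 + 1 = 5
  Position 0: "cap"
  Position 1: "apt"
  Position 2: "pta"
  Position 3: "tai"
  Position 4: "ain"
Trigrams = "cap", "apt", "pta", "tai", "ain"


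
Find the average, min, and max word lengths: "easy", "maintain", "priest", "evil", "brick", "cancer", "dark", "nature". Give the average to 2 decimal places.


Lengths: "easy"=4, "maintain"=8, "priest"=6, "evil"=4, "brick"=5, "cancer"=6, "dark"=4, "nature"=6
Sum = 43, Count = 8
Average = 43/8 = 5.38
= avg=5.38, min=4, max=8


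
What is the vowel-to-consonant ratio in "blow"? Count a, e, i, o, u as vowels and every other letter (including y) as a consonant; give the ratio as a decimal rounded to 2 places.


Word: "blow"
Vowels (a,e,i,o,u): 1
Consonants: 3
Ratio = 1/3
= 0.33


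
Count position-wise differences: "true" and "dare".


Comparing character by character (same length = 4):
  Pos 0: 't' vs 'd' !=
  Pos 1: 'r' vs 'a' !=
  Pos 2: 'u' vs 'r' !=
  Pos 3: 'e' vs 'e' =
Hamming distance = 3


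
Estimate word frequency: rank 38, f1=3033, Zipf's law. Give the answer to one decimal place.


Zipf's law: f(r) = f(1) / r
f(1) = 3033
f(38) = 3033 / 38
= 79.8 occurrences


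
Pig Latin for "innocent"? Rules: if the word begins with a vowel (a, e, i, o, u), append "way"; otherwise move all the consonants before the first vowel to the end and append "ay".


Word: "innocent"
Starts with vowel → add 'way'
Pig Latin = "innocentway"


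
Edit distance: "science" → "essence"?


Word 1: "science" (length 7)
Word 2: "essence" (length 7)
One optimal edit sequence (insert/delete/substitute each cost 1):
  1. substitute 's' -> 'e'  (+1)
  2. substitute 'c' -> 's'  (+1)
  3. substitute 'i' -> 's'  (+1)
  4. keep 'e'
  5. keep 'n'
  6. keep 'c'
  7. keep 'e'
Total edit operations: 3
Edit distance = 3


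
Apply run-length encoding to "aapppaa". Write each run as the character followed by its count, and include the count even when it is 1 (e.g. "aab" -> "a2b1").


String: "aapppaa"
Scanning for consecutive runs:
  'a' x 2
  'p' x 3
  'a' x 2
RLE = "a2p3a2"


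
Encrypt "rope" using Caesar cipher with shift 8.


Word: "rope"
Shift: 8
Each letter → (letter + shift) mod 26:
  'r' (17) + 8 = 25 → 'z'
  'o' (14) + 8 = 22 → 'w'
  'p' (15) + 8 = 23 → 'x'
  'e' (4) + 8 = 12 → 'm'
Result = "zwxm"


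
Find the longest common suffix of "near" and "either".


Word 1: "near"
Word 2: "either"
Comparing from end:
  Pos -1: 'r' == 'r'
  Pos -2: 'a' != 'e' (stop)
LCS = "r" (length 1)


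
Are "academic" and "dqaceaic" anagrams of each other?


Word 1: "academic" → sorted: aaccdeim
Word 2: "dqaceaic" → sorted: aaccdeiq
Same letters? aaccdeim != aaccdeiq
Anagram = No


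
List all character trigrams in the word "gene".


Word: "gene" (length 4)
Number of trigrams = 4 - 3 + 1 = 2
  Position 0: "gen"
  Position 1: "ene"
Trigrams = "gen", "ene"


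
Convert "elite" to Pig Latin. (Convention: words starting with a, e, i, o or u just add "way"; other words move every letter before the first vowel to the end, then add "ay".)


Word: "elite"
Starts with vowel → add 'way'
Pig Latin = "eliteway"


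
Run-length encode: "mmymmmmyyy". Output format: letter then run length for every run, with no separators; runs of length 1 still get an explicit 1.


String: "mmymmmmyyy"
Scanning for consecutive runs:
  'm' x 2
  'y' x 1
  'm' x 4
  'y' x 3
RLE = "m2y1m4y3"


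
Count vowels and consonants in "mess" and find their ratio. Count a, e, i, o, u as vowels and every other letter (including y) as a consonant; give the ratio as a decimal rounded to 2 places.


Word: "mess"
Vowels (a,e,i,o,u): 1
Consonants: 3
Ratio = 1/3
= 0.33


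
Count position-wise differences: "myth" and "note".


Comparing character by character (same length = 4):
  Pos 0: 'm' vs 'n' !=
  Pos 1: 'y' vs 'o' !=
  Pos 2: 't' vs 't' =
  Pos 3: 'h' vs 'e' !=
Hamming distance = 3


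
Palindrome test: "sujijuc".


Word: "sujijuc"
Reversed: "cujijus"
Forward == Backward? sujijuc != cujijus
Palindrome = No


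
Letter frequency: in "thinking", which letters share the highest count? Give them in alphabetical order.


Word: "thinking"
Letter counts:
  'g': 1
  'h': 1
  'i': 2
  'k': 1
  'n': 2
  't': 1
Maximum count = 2
Most frequent = 'i', 'n' (2 times each)


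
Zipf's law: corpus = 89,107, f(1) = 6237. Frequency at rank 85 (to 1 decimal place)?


Zipf's law: f(r) = f(1) / r
f(1) = 6237
f(85) = 6237 / 85
= 73.4 occurrences


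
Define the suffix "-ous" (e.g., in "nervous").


Suffix: -ous
Example: nervous = nerve + -ous, with a spelling change
Meaning = having quality of


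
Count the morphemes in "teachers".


Word: "teachers"
Morphemes: teach | -er | -s
Each morpheme carries meaning
= 3 morphemes


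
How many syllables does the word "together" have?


Word: "together"
Syllable breakdown: to / geth / er
Counting: 3 parts
= 3 syllables


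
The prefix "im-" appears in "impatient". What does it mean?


Prefix: im-
Example: impatient (im- + patient)
Meaning = not / into


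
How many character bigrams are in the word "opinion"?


Word: "opinion" (length 7)
Number of 2-grams = length - 2 + 1 = 7 - 2 + 1
= 6


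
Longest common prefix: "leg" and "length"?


Word 1: "leg"
Word 2: "length"
Comparing from start:
  Pos 0: 'l' == 'l'
  Pos 1: 'e' == 'e'
  Pos 2: 'g' != 'n' (stop)
LCP = "le" (length 2)


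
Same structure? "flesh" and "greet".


Pattern of "flesh": [0, 1, 2, 3, 4]
Pattern of "greet": [0, 1, 2, 2, 3]
Patterns do not match
Same pattern = No


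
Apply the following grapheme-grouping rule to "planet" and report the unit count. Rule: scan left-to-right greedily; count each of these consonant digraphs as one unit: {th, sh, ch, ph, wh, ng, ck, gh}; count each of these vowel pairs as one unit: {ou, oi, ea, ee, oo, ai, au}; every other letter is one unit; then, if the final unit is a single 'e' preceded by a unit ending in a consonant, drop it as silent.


Word: "planet" (6 letters)
Left-to-right scan:
  1. 'p' (letter)
  2. 'l' (letter)
  3. 'a' (letter)
  4. 'n' (letter)
  5. 'e' (letter)
  6. 't' (letter)
Units from scan: 6
Sound units = 6 units


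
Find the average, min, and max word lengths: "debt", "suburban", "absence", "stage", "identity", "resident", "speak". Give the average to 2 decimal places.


Lengths: "debt"=4, "suburban"=8, "absence"=7, "stage"=5, "identity"=8, "resident"=8, "speak"=5
Sum = 45, Count = 7
Average = 45/7 = 6.43
= avg=6.43, min=4, max=8


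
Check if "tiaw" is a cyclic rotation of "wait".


Word: "wait", Candidate: "tiaw"
Method: check if candidate is substring of word+word
"waitwait" contains "tiaw"? No
Is rotation = No


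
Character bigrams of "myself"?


Word: "myself" (length 6)
Number of bigrams = 6 - 2 + 1 = 5
  Position 0: "my"
  Position 1: "ys"
  Position 2: "se"
  Position 3: "el"
  Position 4: "lf"
Bigrams = "my", "ys", "se", "el", "lf"


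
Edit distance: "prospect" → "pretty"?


Word 1: "prospect" (length 8)
Word 2: "pretty" (length 6)
One optimal edit sequence (insert/delete/substitute each cost 1):
  1. keep 'p'
  2. keep 'r'
  3. delete 'o'  (+1)
  4. delete 's'  (+1)
  5. delete 'p'  (+1)
  6. keep 'e'
  7. substitute 'c' -> 't'  (+1)
  8. keep 't'
  9. insert 'y'  (+1)
Total edit operations: 5
Edit distance = 5


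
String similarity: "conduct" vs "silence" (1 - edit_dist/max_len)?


Word 1: "conduct" (length 7)
Word 2: "silence" (length 7)
One optimal edit sequence:
  1. substitute 'c' -> 's'  (+1)
  2. substitute 'o' -> 'i'  (+1)
  3. substitute 'n' -> 'l'  (+1)
  4. substitute 'd' -> 'e'  (+1)
  5. substitute 'u' -> 'n'  (+1)
  6. keep 'c'
  7. substitute 't' -> 'e'  (+1)
Edit distance = 6
Max length = max(7, 7) = 7
Similarity = 1 - 6/7
= 0.1429


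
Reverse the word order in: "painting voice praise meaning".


Original: "painting voice praise meaning"
Words (1..n): painting | voice | praise | meaning
Reversed (n..1): meaning | praise | voice | painting
Result = "meaning praise voice painting"


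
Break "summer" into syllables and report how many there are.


Word: "summer"
Syllable breakdown: sum-mer
Counting: 2 parts
= 2 syllables


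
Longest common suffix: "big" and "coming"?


Word 1: "big"
Word 2: "coming"
Comparing from end:
  Pos -1: 'g' == 'g'
  Pos -2: 'i' != 'n' (stop)
LCS = "g" (length 1)


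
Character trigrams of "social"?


Word: "social" (length 6)
Number of trigrams = 6 - 3 + 1 = 4
  Position 0: "soc"
  Position 1: "oci"
  Position 2: "cia"
  Position 3: "ial"
Trigrams = "soc", "oci", "cia", "ial"


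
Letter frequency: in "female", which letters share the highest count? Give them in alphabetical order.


Word: "female"
Letter counts:
  'a': 1
  'e': 2
  'f': 1
  'l': 1
  'm': 1
Maximum count = 2
Most frequent = 'e' (2 times each)


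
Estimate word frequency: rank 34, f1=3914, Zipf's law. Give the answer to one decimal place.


Zipf's law: f(r) = f(1) / r
f(1) = 3914
f(34) = 3914 / 34
= 115.1 occurrences


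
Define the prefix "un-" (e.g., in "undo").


Prefix: un-
Example: undo = un- + do
Meaning = not / reverse


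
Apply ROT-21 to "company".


Word: "company"
Shift: 21
Each letter → (letter + shift) mod 26:
  'c' (2) + 21 = 23 → 'x'
  'o' (14) + 21 = 9 → 'j'
  'm' (12) + 21 = 7 → 'h'
  'p' (15) + 21 = 10 → 'k'
  'a' (0) + 21 = 21 → 'v'
  'n' (13) + 21 = 8 → 'i'
  'y' (24) + 21 = 19 → 't'
Result = "xjhkvit"


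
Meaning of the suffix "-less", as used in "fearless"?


Suffix: -less
Example: fearless (fear + -less)
Meaning = without


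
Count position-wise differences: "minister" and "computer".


Comparing character by character (same length = 8):
  Pos 0: 'm' vs 'c' !=
  Pos 1: 'i' vs 'o' !=
  Pos 2: 'n' vs 'm' !=
  Pos 3: 'i' vs 'p' !=
  Pos 4: 's' vs 'u' !=
  Pos 5: 't' vs 't' =
  Pos 6: 'e' vs 'e' =
  Pos 7: 'r' vs 'r' =
Hamming distance = 5


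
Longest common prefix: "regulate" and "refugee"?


Word 1: "regulate"
Word 2: "refugee"
Comparing from start:
  Pos 0: 'r' == 'r'
  Pos 1: 'e' == 'e'
  Pos 2: 'g' != 'f' (stop)
LCP = "re" (length 2)


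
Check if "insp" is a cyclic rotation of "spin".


Word: "spin", Candidate: "insp"
Method: check if candidate is substring of word+word
"spinspin" contains "insp"? Yes
Is rotation = Yes


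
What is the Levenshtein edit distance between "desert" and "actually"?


Word 1: "desert" (length 6)
Word 2: "actually" (length 8)
One optimal edit sequence (insert/delete/substitute each cost 1):
  1. insert 'a'  (+1)
  2. insert 'c'  (+1)
  3. substitute 'd' -> 't'  (+1)
  4. substitute 'e' -> 'u'  (+1)
  5. substitute 's' -> 'a'  (+1)
  6. substitute 'e' -> 'l'  (+1)
  7. substitute 'r' -> 'l'  (+1)
  8. substitute 't' -> 'y'  (+1)
Total edit operations: 8
Edit distance = 8


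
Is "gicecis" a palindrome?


Word: "gicecis"
Reversed: "sicecig"
Forward == Backward? gicecis != sicecig
Palindrome = No


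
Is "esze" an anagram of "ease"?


Word 1: "ease" → sorted: aees
Word 2: "esze" → sorted: eesz
Same letters? aees != eesz
Anagram = No


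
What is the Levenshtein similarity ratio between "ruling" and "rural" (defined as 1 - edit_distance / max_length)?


Word 1: "ruling" (length 6)
Word 2: "rural" (length 5)
One optimal edit sequence:
  1. keep 'r'
  2. keep 'u'
  3. delete 'l'  (+1)
  4. substitute 'i' -> 'r'  (+1)
  5. substitute 'n' -> 'a'  (+1)
  6. substitute 'g' -> 'l'  (+1)
Edit distance = 4
Max length = max(6, 5) = 6
Similarity = 1 - 4/6
= 0.3333


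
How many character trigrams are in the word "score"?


Word: "score" (length 5)
Number of 3-grams = length - 3 + 1 = 5 - 3 + 1
= 3


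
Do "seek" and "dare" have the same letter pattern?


Pattern of "seek": [0, 1, 1, 2]
Pattern of "dare": [0, 1, 2, 3]
Patterns do not match
Same pattern = No


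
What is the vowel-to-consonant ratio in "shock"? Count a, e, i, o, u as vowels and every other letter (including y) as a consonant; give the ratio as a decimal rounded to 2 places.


Word: "shock"
Vowels (a,e,i,o,u): 1
Consonants: 4
Ratio = 1/4
= 0.25


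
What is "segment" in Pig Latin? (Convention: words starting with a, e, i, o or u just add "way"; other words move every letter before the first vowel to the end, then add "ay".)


Word: "segment"
Starts with consonant(s) → move to end, add 'ay'
Consonant cluster: "s"
Pig Latin = "egmentsay"


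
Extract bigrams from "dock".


Word: "dock" (length 4)
Number of bigrams = 4 - 2 + 1 = 3
  Position 0: "do"
  Position 1: "oc"
  Position 2: "ck"
Bigrams = "do", "oc", "ck"


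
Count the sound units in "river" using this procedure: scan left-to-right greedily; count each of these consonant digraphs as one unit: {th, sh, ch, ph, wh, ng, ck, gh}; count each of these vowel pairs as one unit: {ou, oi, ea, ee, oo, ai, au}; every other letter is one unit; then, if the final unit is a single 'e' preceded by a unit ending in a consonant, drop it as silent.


Word: "river" (5 letters)
Left-to-right scan:
  (1) 'r' (letter)
  (2) 'i' (letter)
  (3) 'v' (letter)
  (4) 'e' (letter)
  (5) 'r' (letter)
Units from scan: 5
Sound units = 5 units


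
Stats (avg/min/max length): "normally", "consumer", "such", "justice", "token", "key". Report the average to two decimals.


Lengths: "normally"=8, "consumer"=8, "such"=4, "justice"=7, "token"=5, "key"=3
Sum = 35, Count = 6
Average = 35/6 = 5.83
= avg=5.83, min=3, max=8


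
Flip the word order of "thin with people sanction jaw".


Original: "thin with people sanction jaw"
Words (1..n): thin | with | people | sanction | jaw
Reversed (n..1): jaw | sanction | people | with | thin
Result = "jaw sanction people with thin"


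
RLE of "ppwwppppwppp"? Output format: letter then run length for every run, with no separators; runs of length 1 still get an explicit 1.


String: "ppwwppppwppp"
Scanning for consecutive runs:
  'p' x 2
  'w' x 2
  'p' x 4
  'w' x 1
  'p' x 3
RLE = "p2w2p4w1p3"


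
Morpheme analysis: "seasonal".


Word: "seasonal"
Morphemes: season / -al
Each morpheme carries meaning
= 2 morphemes


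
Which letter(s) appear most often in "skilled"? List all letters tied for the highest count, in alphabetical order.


Word: "skilled"
Letter counts:
  'd': 1
  'e': 1
  'i': 1
  'k': 1
  'l': 2
  's': 1
Maximum count = 2
Most frequent = 'l' (2 times each)


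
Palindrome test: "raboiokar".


Word: "raboiokar"
Reversed: "rakoiobar"
Forward == Backward? raboiokar != rakoiobar
Palindrome = No


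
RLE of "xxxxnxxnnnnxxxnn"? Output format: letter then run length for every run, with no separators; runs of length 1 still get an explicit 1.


String: "xxxxnxxnnnnxxxnn"
Scanning for consecutive runs:
  'x' x 4
  'n' x 1
  'x' x 2
  'n' x 4
  'x' x 3
  'n' x 2
RLE = "x4n1x2n4x3n2"


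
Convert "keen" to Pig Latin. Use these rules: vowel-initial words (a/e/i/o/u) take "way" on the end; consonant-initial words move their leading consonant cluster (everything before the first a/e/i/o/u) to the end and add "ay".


Word: "keen"
Starts with consonant(s) → move to end, add 'ay'
Consonant cluster: "k"
Pig Latin = "eenkay"


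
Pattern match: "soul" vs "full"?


Pattern of "soul": [0, 1, 2, 3]
Pattern of "full": [0, 1, 2, 2]
Patterns do not match
Same pattern = No


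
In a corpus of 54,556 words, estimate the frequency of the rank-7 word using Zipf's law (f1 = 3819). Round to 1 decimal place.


Zipf's law: f(r) = f(1) / r
f(1) = 3819
f(7) = 3819 / 7
= 545.6 occurrences


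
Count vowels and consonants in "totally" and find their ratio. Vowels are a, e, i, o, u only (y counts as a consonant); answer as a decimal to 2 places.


Word: "totally"
Vowels (a,e,i,o,u): 2
Consonants: 5
Ratio = 2/5
= 0.40


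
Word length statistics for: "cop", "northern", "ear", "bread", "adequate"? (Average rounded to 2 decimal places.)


Lengths: "cop"=3, "northern"=8, "ear"=3, "bread"=5, "adequate"=8
Sum = 27, Count = 5
Average = 27/5 = 5.40
= avg=5.40, min=3, max=8


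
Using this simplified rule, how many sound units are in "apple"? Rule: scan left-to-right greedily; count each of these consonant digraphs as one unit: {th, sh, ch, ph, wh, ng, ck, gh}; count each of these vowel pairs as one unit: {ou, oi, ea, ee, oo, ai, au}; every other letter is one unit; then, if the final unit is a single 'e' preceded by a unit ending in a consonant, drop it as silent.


Word: "apple" (5 letters)
Left-to-right scan:
  (1) 'a' (letter)
  (2) 'p' (letter)
  (3) 'p' (letter)
  (4) 'l' (letter)
  (5) 'e' (letter)
Units from scan: 5
Final unit is 'e' after a consonant -> drop as silent (-1)
Sound units = 4 units


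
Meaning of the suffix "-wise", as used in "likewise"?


Suffix: -wise
Example: likewise (like + -wise)
Meaning = in the manner of


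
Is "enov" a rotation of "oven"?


Word: "oven", Candidate: "enov"
Method: check if candidate is substring of word+word
"ovenoven" contains "enov"? Yes
Is rotation = Yes


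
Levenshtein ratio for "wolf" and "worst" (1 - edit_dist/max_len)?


Word 1: "wolf" (length 4)
Word 2: "worst" (length 5)
One optimal edit sequence:
  1. keep 'w'
  2. keep 'o'
  3. insert 'r'  (+1)
  4. substitute 'l' -> 's'  (+1)
  5. substitute 'f' -> 't'  (+1)
Edit distance = 3
Max length = max(4, 5) = 5
Similarity = 1 - 3/5
= 0.4000


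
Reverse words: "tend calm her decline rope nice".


Original: "tend calm her decline rope nice"
Words (1..n): tend | calm | her | decline | rope | nice
Reversed (n..1): nice | rope | decline | her | calm | tend
Result = "nice rope decline her calm tend"


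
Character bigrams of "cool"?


Word: "cool" (length 4)
Number of bigrams = 4 - 2 + 1 = 3
  Position 0: "co"
  Position 1: "oo"
  Position 2: "ol"
Bigrams = "co", "oo", "ol"


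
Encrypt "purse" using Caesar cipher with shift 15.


Word: "purse"
Shift: 15
Each letter → (letter + shift) mod 26:
  'p' (15) + 15 = 4 → 'e'
  'u' (20) + 15 = 9 → 'j'
  'r' (17) + 15 = 6 → 'g'
  's' (18) + 15 = 7 → 'h'
  'e' (4) + 15 = 19 → 't'
Result = "ejght"


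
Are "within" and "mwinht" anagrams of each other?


Word 1: "within" → sorted: hiintw
Word 2: "mwinht" → sorted: himntw
Same letters? hiintw != himntw
Anagram = No


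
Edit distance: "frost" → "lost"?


Word 1: "frost" (length 5)
Word 2: "lost" (length 4)
One optimal edit sequence (insert/delete/substitute each cost 1):
  1. delete 'f'  (+1)
  2. substitute 'r' -> 'l'  (+1)
  3. keep 'o'
  4. keep 's'
  5. keep 't'
Total edit operations: 2
Edit distance = 2


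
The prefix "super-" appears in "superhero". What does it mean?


Prefix: super-
Example: superhero = super- + hero
Meaning = above / beyond


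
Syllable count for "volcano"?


Word: "volcano"
Syllable breakdown: vol-ca-no
Counting: 3 parts
= 3 syllables


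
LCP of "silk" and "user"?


Word 1: "silk"
Word 2: "user"
Comparing from start:
  Pos 0: 's' != 'u' (stop)
LCP = "" (length 0)


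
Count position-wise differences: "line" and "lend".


Comparing character by character (same length = 4):
  Pos 0: 'l' vs 'l' =
  Pos 1: 'i' vs 'e' !=
  Pos 2: 'n' vs 'n' =
  Pos 3: 'e' vs 'd' !=
Hamming distance = 2


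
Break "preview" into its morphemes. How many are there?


Word: "preview"
Morphemes: pre- / view
Each morpheme carries meaning
= 2 morphemes


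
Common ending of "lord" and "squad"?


Word 1: "lord"
Word 2: "squad"
Comparing from end:
  Pos -1: 'd' == 'd'
  Pos -2: 'r' != 'a' (stop)
LCS = "d" (length 1)


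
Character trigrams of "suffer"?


Word: "suffer" (length 6)
Number of trigrams = 6 - 3 + 1 = 4
  Position 0: "suf"
  Position 1: "uff"
  Position 2: "ffe"
  Position 3: "fer"
Trigrams = "suf", "uff", "ffe", "fer"


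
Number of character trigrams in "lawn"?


Word: "lawn" (length 4)
Number of 3-grams = length - 3 + 1 = 4 - 3 + 1
= 2


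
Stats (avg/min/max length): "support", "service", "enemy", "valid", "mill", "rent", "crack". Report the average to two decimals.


Lengths: "support"=7, "service"=7, "enemy"=5, "valid"=5, "mill"=4, "rent"=4, "crack"=5
Sum = 37, Count = 7
Average = 37/7 = 5.29
= avg=5.29, min=4, max=7


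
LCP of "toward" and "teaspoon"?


Word 1: "toward"
Word 2: "teaspoon"
Comparing from start:
  Pos 0: 't' == 't'
  Pos 1: 'o' != 'e' (stop)
LCP = "t" (length 1)


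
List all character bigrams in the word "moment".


Word: "moment" (length 6)
Number of bigrams = 6 - 2 + 1 = 5
  Position 0: "mo"
  Position 1: "om"
  Position 2: "me"
  Position 3: "en"
  Position 4: "nt"
Bigrams = "mo", "om", "me", "en", "nt"


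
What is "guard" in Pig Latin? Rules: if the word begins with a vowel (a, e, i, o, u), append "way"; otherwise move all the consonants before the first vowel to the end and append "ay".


Word: "guard"
Starts with consonant(s) → move to end, add 'ay'
Consonant cluster: "g"
Pig Latin = "uardgay"


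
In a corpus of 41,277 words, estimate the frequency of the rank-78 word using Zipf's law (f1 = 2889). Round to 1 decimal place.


Zipf's law: f(r) = f(1) / r
f(1) = 2889
f(78) = 2889 / 78
= 37.0 occurrences


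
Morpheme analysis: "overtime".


Word: "overtime"
Morphemes: over- | time
Each morpheme carries meaning
= 2 morphemes


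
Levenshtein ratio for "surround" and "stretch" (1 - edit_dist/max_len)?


Word 1: "surround" (length 8)
Word 2: "stretch" (length 7)
One optimal edit sequence:
  1. keep 's'
  2. delete 'u'  (+1)
  3. substitute 'r' -> 't'  (+1)
  4. keep 'r'
  5. substitute 'o' -> 'e'  (+1)
  6. substitute 'u' -> 't'  (+1)
  7. substitute 'n' -> 'c'  (+1)
  8. substitute 'd' -> 'h'  (+1)
Edit distance = 6
Max length = max(8, 7) = 8
Similarity = 1 - 6/8
= 0.2500


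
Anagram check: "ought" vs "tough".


Word 1: "ought" → sorted: ghotu
Word 2: "tough" → sorted: ghotu
Same letters? ghotu == ghotu
Anagram = Yes


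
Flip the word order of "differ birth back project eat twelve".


Original: "differ birth back project eat twelve"
Words (1..n): differ | birth | back | project | eat | twelve
Reversed (n..1): twelve | eat | project | back | birth | differ
Result = "twelve eat project back birth differ"


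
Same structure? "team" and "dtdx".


Pattern of "team": [0, 1, 2, 3]
Pattern of "dtdx": [0, 1, 0, 2]
Patterns do not match
Same pattern = No


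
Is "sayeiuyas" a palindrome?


Word: "sayeiuyas"
Reversed: "sayuieyas"
Forward == Backward? sayeiuyas != sayuieyas
Palindrome = No


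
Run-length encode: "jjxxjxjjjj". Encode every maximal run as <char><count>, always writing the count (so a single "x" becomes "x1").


String: "jjxxjxjjjj"
Scanning for consecutive runs:
  'j' x 2
  'x' x 2
  'j' x 1
  'x' x 1
  'j' x 4
RLE = "j2x2j1x1j4"


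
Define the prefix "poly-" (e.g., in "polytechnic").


Prefix: poly-
Example: polytechnic (poly- + technic)
Meaning = many


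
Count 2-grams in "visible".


Word: "visible" (length 7)
Number of 2-grams = length - 2 + 1 = 7 - 2 + 1
= 6


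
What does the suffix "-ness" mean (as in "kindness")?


Suffix: -ness
Example: kindness (kind + -ness)
Meaning = state of being


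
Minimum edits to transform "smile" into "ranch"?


Word 1: "smile" (length 5)
Word 2: "ranch" (length 5)
One optimal edit sequence (insert/delete/substitute each cost 1):
  1. substitute 's' -> 'r'  (+1)
  2. substitute 'm' -> 'a'  (+1)
  3. substitute 'i' -> 'n'  (+1)
  4. substitute 'l' -> 'c'  (+1)
  5. substitute 'e' -> 'h'  (+1)
Total edit operations: 5
Edit distance = 5


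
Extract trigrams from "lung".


Word: "lung" (length 4)
Number of trigrams = 4 - 3 + 1 = 2
  Position 0: "lun"
  Position 1: "ung"
Trigrams = "lun", "ung"


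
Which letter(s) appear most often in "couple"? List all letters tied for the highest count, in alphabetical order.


Word: "couple"
Letter counts:
  'c': 1
  'e': 1
  'l': 1
  'o': 1
  'p': 1
  'u': 1
Maximum count = 1
Most frequent = 'c', 'e', 'l', 'o', 'p', 'u' (1 time each)


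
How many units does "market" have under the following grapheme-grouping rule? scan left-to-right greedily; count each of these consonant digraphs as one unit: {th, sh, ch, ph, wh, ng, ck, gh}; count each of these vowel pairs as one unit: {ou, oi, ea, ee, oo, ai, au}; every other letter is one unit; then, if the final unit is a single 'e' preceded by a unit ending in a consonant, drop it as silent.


Word: "market" (6 letters)
Left-to-right scan:
  1. 'm' (letter)
  2. 'a' (letter)
  3. 'r' (letter)
  4. 'k' (letter)
  5. 'e' (letter)
  6. 't' (letter)
Units from scan: 6
Sound units = 6 units
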